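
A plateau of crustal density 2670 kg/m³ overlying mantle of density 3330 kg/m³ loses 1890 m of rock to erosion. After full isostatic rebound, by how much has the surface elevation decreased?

Rebound u = e ρ_c/ρ_m = 1890 m × 2670/3330 = 1515 m.
Net surface drop = e − u = 1890 m − 1515 m = e (ρ_m − ρ_c)/ρ_m = 375 m.

375 m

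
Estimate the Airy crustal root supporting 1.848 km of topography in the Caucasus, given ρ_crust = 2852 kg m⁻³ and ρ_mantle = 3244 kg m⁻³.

Balancing pressure at the compensation depth: the weight of the topography is balanced by the buoyancy of the root, ρ_c h = (ρ_m − ρ_c) r.
r = h · ρ_c / (ρ_m − ρ_c) = 1.848 km × 2852 / (3244 − 2852) = 13.4 km.

13.4 km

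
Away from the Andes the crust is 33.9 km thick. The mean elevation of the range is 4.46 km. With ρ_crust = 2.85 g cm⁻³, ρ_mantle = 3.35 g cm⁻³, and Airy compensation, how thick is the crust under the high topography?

63.8 km

Root depth r = h ρ_c / (ρ_m − ρ_c) = 4.46 km × 2.85 / 0.5 = 25.42 km.
Total thickness = T + h + r = 33.9 km + 4.46 km + 25.42 km = 63.8 km.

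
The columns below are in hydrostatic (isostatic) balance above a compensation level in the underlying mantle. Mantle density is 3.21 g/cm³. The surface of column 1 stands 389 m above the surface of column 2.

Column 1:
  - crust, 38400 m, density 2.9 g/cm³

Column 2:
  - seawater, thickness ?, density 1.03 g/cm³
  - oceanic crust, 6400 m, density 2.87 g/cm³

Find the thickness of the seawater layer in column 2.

Take the compensation level at the base of the deeper column (depth z_c below the surface of column 1) and equate Σ ρ_i t_i down to z_c; mantle fills any gap and the z_c terms cancel.
Column 1: 38400×2.9 + (z_c − 38400)×3.21
Column 2: 389×0 + x×1.03 + 6400×2.87 + (z_c − 389 − 6400 − x)×3.21
The z_c×3.21 term appears on both sides and cancels. Collect the known terms of each column as K = Σ(ρt)_known − 3.21 × (depth of known layers): K_1 = 111360 − 3.21×38400 = −11904; K_2 = 18368 − 3.21×(389 + 6400) = −3424.69.
Balance: K_1 = K_2 − x×(3.21 − 1.03), so x = (K_2 − K_1)/(3.21 − 1.03) = 8479.31/2.18 = 3890 m.

3890 m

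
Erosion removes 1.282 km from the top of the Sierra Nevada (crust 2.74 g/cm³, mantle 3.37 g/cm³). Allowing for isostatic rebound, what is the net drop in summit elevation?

0.24 km

Rebound u = e ρ_c/ρ_m = 1.282 km × 2.74/3.37 = 1.042 km.
Net surface drop = e − u = 1.282 km − 1.042 km = e (ρ_m − ρ_c)/ρ_m = 0.24 km.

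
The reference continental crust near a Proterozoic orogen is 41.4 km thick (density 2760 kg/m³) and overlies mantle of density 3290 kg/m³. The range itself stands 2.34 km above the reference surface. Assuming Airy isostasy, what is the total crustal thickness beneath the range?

55.9 km

Root depth r = h ρ_c / (ρ_m − ρ_c) = 2.34 km × 2760 / 530 = 12.19 km.
Total thickness = T + h + r = 41.4 km + 2.34 km + 12.19 km = 55.9 km.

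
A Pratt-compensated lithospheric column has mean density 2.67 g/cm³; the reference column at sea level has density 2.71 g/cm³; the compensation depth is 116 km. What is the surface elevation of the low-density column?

ρ_ref D = ρ (D + h) → h = D (ρ_ref − ρ)/ρ.
h = 116 km × (2.71 − 2.67)/2.67 = 1.74 km.

1.74 km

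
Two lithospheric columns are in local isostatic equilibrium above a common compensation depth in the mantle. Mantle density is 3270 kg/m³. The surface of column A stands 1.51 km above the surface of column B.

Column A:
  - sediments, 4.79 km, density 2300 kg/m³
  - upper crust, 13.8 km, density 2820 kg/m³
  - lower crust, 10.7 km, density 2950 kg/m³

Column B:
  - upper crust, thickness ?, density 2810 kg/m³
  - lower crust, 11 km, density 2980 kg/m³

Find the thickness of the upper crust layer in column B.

Take the compensation level at the base of the deeper column (depth z_c below the surface of column A) and equate Σ ρ_i t_i down to z_c; mantle fills any gap and the z_c terms cancel.
Column A: 4.79×2300 + 13.8×2820 + 10.7×2950 + (z_c − 29.29)×3270
Column B: 1.51×0 + x×2810 + 11×2980 + (z_c − 1.51 − 11 − x)×3270
The z_c×3270 term appears on both sides and cancels. Collect the known terms of each column as K = Σ(ρt)_known − 3270 × (depth of known layers): K_A = 81498 − 3270×29.29 = −14280.3; K_B = 32780 − 3270×(1.51 + 11) = −8127.7.
Balance: K_A = K_B − x×(3270 − 2810), so x = (K_B − K_A)/(3270 − 2810) = 6152.6/460 = 13.4 km.

13.4 km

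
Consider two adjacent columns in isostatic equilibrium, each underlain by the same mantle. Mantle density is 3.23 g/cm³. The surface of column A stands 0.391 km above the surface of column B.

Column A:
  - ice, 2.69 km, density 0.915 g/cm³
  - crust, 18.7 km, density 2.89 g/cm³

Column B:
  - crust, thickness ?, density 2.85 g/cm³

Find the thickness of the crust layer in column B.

Take the compensation level at the base of the deeper column (depth z_c below the surface of column A) and equate Σ ρ_i t_i down to z_c; mantle fills any gap and the z_c terms cancel.
Column A: 2.69×0.915 + 18.7×2.89 + (z_c − 21.39)×3.23
Column B: 0.391×0 + x×2.85 + (z_c − 0.391 − 0 − x)×3.23
The z_c×3.23 term appears on both sides and cancels. Collect the known terms of each column as K = Σ(ρt)_known − 3.23 × (depth of known layers): K_A = 56.50435 − 3.23×21.39 = −12.58535; K_B = 0 − 3.23×(0.391 + 0) = −1.26293.
Balance: K_A = K_B − x×(3.23 − 2.85), so x = (K_B − K_A)/(3.23 − 2.85) = 11.3224/0.38 = 29.8 km.

29.8 km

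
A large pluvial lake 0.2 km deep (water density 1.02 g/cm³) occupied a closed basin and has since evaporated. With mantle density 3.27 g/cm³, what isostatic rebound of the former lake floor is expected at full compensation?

u = d ρ_w/ρ_m = 0.2 km × 1.02/3.27 = 0.0624 km.

0.0624 km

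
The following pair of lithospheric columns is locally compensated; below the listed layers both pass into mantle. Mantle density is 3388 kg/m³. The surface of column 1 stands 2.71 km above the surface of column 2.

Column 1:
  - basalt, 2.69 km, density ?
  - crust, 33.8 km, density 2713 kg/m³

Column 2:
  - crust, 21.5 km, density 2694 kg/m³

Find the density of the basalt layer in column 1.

Take the compensation level at the base of the deeper column (depth z_c below the surface of column 1) and equate Σ ρ_i t_i down to z_c; mantle fills any gap and the z_c terms cancel.
Column 1: 2.69×ρ + 33.8×2713 + (z_c − 36.49)×3388
Column 2: 2.71×0 + 21.5×2694 + (z_c − 2.71 − 21.5)×3388
The z_c×3388 term appears on both sides and cancels. Collect the known terms of each column as K = Σ(ρt)_known − 3388 × (depth of known layers): K_1 = 91699.4 − 3388×36.49 = −31928.72; K_2 = 57921 − 3388×(2.71 + 21.5) = −24102.48.
Balance: K_1 + 2.69×ρ = K_2, so ρ = (K_2 − K_1)/2.69 = 7826.24/2.69 = 2910 kg/m³.

2910 kg/m³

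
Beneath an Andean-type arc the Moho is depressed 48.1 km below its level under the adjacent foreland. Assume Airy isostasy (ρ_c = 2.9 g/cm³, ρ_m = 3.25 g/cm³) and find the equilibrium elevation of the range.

5.81 km

Isostatic balance requires: ρ_c h = (ρ_m − ρ_c) r.
h = r (ρ_m − ρ_c) / ρ_c = 48.1 km × (3.25 − 2.9) / 2.9 = 5.81 km.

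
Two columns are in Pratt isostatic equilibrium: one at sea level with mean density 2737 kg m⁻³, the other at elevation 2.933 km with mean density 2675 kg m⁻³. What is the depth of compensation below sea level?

ρ_ref D = ρ (D + h) → D (ρ_ref − ρ) = ρ h.
D = ρ h/(ρ_ref − ρ) = 2675 × 2.933 km/(2737 − 2675) = 127 km.

127 km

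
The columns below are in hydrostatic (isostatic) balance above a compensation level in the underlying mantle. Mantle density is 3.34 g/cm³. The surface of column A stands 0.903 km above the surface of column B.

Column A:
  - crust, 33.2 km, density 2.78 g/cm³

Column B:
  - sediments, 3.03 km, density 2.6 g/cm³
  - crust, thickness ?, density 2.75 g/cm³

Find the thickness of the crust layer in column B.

Take the compensation level at the base of the deeper column (depth z_c below the surface of column A) and equate Σ ρ_i t_i down to z_c; mantle fills any gap and the z_c terms cancel.
Column A: 33.2×2.78 + (z_c − 33.2)×3.34
Column B: 0.903×0 + 3.03×2.6 + x×2.75 + (z_c − 0.903 − 3.03 − x)×3.34
The z_c×3.34 term appears on both sides and cancels. Collect the known terms of each column as K = Σ(ρt)_known − 3.34 × (depth of known layers): K_A = 92.296 − 3.34×33.2 = −18.592; K_B = 7.878 − 3.34×(0.903 + 3.03) = −5.25822.
Balance: K_A = K_B − x×(3.34 − 2.75), so x = (K_B − K_A)/(3.34 − 2.75) = 13.3338/0.59 = 22.6 km.

22.6 km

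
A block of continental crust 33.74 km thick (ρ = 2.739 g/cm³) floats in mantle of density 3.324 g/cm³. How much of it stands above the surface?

5.94 km

Floating equilibrium: submerged depth d = t ρ_obj/ρ_fluid = 33.74 km × 2.739/3.324 = 27.8 km.
Freeboard = t − d = 33.74 km − 27.8 km = 5.94 km.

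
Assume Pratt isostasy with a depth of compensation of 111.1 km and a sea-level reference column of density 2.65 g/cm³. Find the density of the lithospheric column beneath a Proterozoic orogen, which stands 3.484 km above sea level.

2.57 g/cm³

Pratt balance: ρ_ref D = ρ (D + h).
ρ = ρ_ref D/(D + h) = 2.65 × 111.1 km/(111.1 km + 3.484 km) = 2.57 g/cm³.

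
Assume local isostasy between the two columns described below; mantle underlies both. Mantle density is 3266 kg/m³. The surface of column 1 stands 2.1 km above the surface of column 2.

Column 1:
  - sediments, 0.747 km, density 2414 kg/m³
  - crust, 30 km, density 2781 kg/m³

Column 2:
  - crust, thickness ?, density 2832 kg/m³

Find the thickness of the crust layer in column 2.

19.2 km

Take the compensation level at the base of the deeper column (depth z_c below the surface of column 1) and equate Σ ρ_i t_i down to z_c; mantle fills any gap and the z_c terms cancel.
Column 1: 0.747×2414 + 30×2781 + (z_c − 30.747)×3266
Column 2: 2.1×0 + x×2832 + (z_c − 2.1 − 0 − x)×3266
The z_c×3266 term appears on both sides and cancels. Collect the known terms of each column as K = Σ(ρt)_known − 3266 × (depth of known layers): K_1 = 85233.258 − 3266×30.747 = −15186.444; K_2 = 0 − 3266×(2.1 + 0) = −6858.6.
Balance: K_1 = K_2 − x×(3266 − 2832), so x = (K_2 − K_1)/(3266 − 2832) = 8327.84/434 = 19.2 km.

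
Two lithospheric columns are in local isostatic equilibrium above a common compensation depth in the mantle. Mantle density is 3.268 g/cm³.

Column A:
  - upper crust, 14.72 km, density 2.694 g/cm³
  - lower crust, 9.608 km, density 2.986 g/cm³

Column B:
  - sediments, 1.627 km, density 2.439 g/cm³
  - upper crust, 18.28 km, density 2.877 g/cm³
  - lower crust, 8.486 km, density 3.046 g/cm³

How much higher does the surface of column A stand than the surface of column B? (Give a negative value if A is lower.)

0.238 km

For any compensation level in the mantle, the mantle terms cancel and isostasy reduces to e = (Σt_A − Σt_B) − (Σ(ρt)_A − Σ(ρt)_B) / ρ_m.
Σt_A = 24.328 km; Σt_B = 28.393 km; Σ(ρt)_A = 68.345168; Σ(ρt)_B = 82.408169 (in km·g/cm³).
e = (24.328 − 28.393) − (68.345168 − 82.408169) / 3.268 = 0.238 km.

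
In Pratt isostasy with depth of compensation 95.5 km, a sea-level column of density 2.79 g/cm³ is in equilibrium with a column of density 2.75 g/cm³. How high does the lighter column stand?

1.39 km

ρ_ref D = ρ (D + h) → h = D (ρ_ref − ρ)/ρ.
h = 95.5 km × (2.79 − 2.75)/2.75 = 1.39 km.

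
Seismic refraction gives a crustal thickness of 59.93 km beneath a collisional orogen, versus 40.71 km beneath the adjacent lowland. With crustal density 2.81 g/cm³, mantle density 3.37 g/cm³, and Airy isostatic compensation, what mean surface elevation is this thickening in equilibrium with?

3.19 km

Excess crust Δ = 59.93 km − 40.71 km = 19.22 km, split between elevation h and root r with h + r = Δ.
Airy balance ρ_c h = (ρ_m − ρ_c) r gives r = h ρ_c/(ρ_m − ρ_c), so h (1 + ρ_c/(ρ_m − ρ_c)) = Δ, i.e. h = Δ (ρ_m − ρ_c)/ρ_m.
h = 19.22 km × 0.56/3.37 = 3.19 km.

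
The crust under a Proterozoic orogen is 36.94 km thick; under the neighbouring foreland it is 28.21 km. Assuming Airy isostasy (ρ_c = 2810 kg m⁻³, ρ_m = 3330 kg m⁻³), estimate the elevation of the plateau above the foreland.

Excess crust Δ = 36.94 km − 28.21 km = 8.73 km, split between elevation h and root r with h + r = Δ.
Airy balance ρ_c h = (ρ_m − ρ_c) r gives r = h ρ_c/(ρ_m − ρ_c), so h (1 + ρ_c/(ρ_m − ρ_c)) = Δ, i.e. h = Δ (ρ_m − ρ_c)/ρ_m.
h = 8.73 km × 520/3330 = 1.36 km.

1.36 km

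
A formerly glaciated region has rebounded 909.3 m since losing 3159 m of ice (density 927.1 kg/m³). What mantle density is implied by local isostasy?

ρ_m = ρ_ice t / u = 927.1 × 3159 m/909.3 m = 3220 kg/m³.

3220 kg/m³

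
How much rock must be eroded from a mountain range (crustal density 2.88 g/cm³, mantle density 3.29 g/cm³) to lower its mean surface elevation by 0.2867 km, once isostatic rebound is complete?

Net drop Δ = e − u = e − e ρ_c/ρ_m = e (ρ_m − ρ_c)/ρ_m.
e = Δ ρ_m/(ρ_m − ρ_c) = 0.2867 km × 3.29/0.41 = 2.3 km.

2.3 km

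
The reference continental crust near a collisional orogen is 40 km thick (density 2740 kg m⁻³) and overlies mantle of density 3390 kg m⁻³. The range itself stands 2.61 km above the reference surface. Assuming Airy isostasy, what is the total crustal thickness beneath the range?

Root depth r = h ρ_c / (ρ_m − ρ_c) = 2.61 km × 2740 / 650 = 11 km.
Total thickness = T + h + r = 40 km + 2.61 km + 11 km = 53.6 km.

53.6 km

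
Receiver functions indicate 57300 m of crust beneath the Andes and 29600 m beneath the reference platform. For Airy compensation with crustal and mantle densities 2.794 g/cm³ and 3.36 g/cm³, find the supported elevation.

Excess crust Δ = 57300 m − 29600 m = 27700 m, split between elevation h and root r with h + r = Δ.
Airy balance ρ_c h = (ρ_m − ρ_c) r gives r = h ρ_c/(ρ_m − ρ_c), so h (1 + ρ_c/(ρ_m − ρ_c)) = Δ, i.e. h = Δ (ρ_m − ρ_c)/ρ_m.
h = 27700 m × 0.566/3.36 = 4670 m.

4670 m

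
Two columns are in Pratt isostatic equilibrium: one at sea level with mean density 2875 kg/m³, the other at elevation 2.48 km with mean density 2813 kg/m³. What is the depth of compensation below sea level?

ρ_ref D = ρ (D + h) → D (ρ_ref − ρ) = ρ h.
D = ρ h/(ρ_ref − ρ) = 2813 × 2.48 km/(2875 − 2813) = 113 km.

113 km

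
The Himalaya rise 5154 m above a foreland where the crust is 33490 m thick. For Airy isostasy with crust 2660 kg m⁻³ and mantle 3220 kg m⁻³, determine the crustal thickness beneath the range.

Root depth r = h ρ_c / (ρ_m − ρ_c) = 5154 m × 2660 / 560 = 24480 m.
Total thickness = T + h + r = 33490 m + 5154 m + 24480 m = 63100 m.

63100 m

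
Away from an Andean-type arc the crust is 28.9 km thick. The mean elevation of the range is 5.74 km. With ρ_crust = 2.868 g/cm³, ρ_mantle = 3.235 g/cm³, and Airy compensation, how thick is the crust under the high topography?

Root depth r = h ρ_c / (ρ_m − ρ_c) = 5.74 km × 2.868 / 0.367 = 44.86 km.
Total thickness = T + h + r = 28.9 km + 5.74 km + 44.86 km = 79.5 km.

79.5 km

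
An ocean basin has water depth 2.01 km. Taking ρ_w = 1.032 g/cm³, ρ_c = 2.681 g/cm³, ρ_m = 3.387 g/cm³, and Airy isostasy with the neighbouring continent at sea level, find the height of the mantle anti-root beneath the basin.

4.69 km

For local isostatic compensation: replacing crust with seawater at the top is compensated by replacing crust with mantle at the base: d (ρ_c − ρ_w) = a (ρ_m − ρ_c).
a = d (ρ_c − ρ_w)/(ρ_m − ρ_c) = 2.01 km × 1.649/0.706 = 4.69 km.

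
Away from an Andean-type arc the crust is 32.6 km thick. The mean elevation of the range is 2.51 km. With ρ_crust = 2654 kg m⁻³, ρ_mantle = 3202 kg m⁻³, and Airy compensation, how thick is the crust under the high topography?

47.3 km

Root depth r = h ρ_c / (ρ_m − ρ_c) = 2.51 km × 2654 / 548 = 12.16 km.
Total thickness = T + h + r = 32.6 km + 2.51 km + 12.16 km = 47.3 km.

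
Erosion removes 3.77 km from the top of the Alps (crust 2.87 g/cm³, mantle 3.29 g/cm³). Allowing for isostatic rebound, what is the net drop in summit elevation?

0.481 km

Rebound u = e ρ_c/ρ_m = 3.77 km × 2.87/3.29 = 3.289 km.
Net surface drop = e − u = 3.77 km − 3.289 km = e (ρ_m − ρ_c)/ρ_m = 0.481 km.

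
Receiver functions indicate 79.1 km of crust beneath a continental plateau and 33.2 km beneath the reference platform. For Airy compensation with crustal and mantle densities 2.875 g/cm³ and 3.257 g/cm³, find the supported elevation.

5.38 km

Excess crust Δ = 79.1 km − 33.2 km = 45.9 km, split between elevation h and root r with h + r = Δ.
Airy balance ρ_c h = (ρ_m − ρ_c) r gives r = h ρ_c/(ρ_m − ρ_c), so h (1 + ρ_c/(ρ_m − ρ_c)) = Δ, i.e. h = Δ (ρ_m − ρ_c)/ρ_m.
h = 45.9 km × 0.382/3.257 = 5.38 km.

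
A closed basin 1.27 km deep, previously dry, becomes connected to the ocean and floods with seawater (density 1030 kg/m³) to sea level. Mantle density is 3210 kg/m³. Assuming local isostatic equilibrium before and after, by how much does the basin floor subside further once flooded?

After flooding the water column is d + s deep. Its weight must equal the weight of mantle displaced by the extra subsidence s: (d + s) ρ_w = s ρ_m.
s = d ρ_w / (ρ_m − ρ_w) = 1.27 km × 1030/(3210 − 1030) = 0.6 km.

0.6 km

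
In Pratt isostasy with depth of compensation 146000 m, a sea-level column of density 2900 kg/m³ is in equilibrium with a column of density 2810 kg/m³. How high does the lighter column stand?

ρ_ref D = ρ (D + h) → h = D (ρ_ref − ρ)/ρ.
h = 146000 m × (2900 − 2810)/2810 = 4680 m.

4680 m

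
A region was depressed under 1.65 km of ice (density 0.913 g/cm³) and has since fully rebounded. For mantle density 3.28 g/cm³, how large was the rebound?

Removing the load lets mantle flow back in; uplift u satisfies ρ_ice t = ρ_m u.
u = t ρ_ice/ρ_m = 1.65 km × 0.913/3.28 = 0.459 km.

0.459 km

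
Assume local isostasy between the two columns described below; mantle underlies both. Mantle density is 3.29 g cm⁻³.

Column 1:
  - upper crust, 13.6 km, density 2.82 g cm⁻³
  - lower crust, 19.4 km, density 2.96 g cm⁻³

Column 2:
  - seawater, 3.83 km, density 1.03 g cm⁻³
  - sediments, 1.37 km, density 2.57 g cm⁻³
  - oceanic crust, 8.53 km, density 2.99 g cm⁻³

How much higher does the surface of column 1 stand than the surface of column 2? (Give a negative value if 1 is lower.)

0.18 km

For any compensation level in the mantle, the mantle terms cancel and isostasy reduces to e = (Σt_1 − Σt_2) − (Σ(ρt)_1 − Σ(ρt)_2) / ρ_m.
Σt_1 = 33 km; Σt_2 = 13.73 km; Σ(ρt)_1 = 95.776; Σ(ρt)_2 = 32.9705 (in km·g cm⁻³).
e = (33 − 13.73) − (95.776 − 32.9705) / 3.29 = 0.18 km.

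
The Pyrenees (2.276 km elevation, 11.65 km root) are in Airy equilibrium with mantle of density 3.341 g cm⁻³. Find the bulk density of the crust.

2.79 g cm⁻³

ρ_c h = (ρ_m − ρ_c) r → ρ_c (h + r) = ρ_m r → ρ_c = ρ_m r / (h + r).
ρ_c = 3.341 × 11.65 km / (2.276 km + 11.65 km) = 2.79 g cm⁻³.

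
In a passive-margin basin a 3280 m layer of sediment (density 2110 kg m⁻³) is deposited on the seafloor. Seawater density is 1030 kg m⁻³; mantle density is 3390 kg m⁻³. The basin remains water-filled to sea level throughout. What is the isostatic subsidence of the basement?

Submarine loading: the sediment displaces seawater, and the subsidence is in turn flooded, so s (ρ_m − ρ_w) = t (ρ_sed − ρ_w).
s = 3280 m × (2110 − 1030) / (3390 − 1030) = 1500 m.

1500 m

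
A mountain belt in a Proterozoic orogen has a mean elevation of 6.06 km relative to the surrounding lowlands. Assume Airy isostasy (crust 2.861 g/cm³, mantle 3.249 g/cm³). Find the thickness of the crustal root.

44.7 km

For local isostatic compensation: the weight of the topography is balanced by the buoyancy of the root, ρ_c h = (ρ_m − ρ_c) r.
r = h · ρ_c / (ρ_m − ρ_c) = 6.06 km × 2.861 / (3.249 − 2.861) = 44.7 km.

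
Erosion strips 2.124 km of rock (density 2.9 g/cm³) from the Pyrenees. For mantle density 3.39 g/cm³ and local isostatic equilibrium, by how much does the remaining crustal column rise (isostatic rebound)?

Unloading: uplift u = e ρ_c/ρ_m = 2.124 km × 2.9/3.39 = 1.82 km.

1.82 km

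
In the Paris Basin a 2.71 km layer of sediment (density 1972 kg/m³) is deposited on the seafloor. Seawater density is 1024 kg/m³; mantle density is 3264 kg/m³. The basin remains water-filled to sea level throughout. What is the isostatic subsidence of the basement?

Submarine loading: the sediment displaces seawater, and the subsidence is in turn flooded, so s (ρ_m − ρ_w) = t (ρ_sed − ρ_w).
s = 2.71 km × (1972 − 1024) / (3264 − 1024) = 1.15 km.

1.15 km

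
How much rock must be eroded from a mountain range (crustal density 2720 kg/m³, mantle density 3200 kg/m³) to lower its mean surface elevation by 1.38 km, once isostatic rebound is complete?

9.2 km

Net drop Δ = e − u = e − e ρ_c/ρ_m = e (ρ_m − ρ_c)/ρ_m.
e = Δ ρ_m/(ρ_m − ρ_c) = 1.38 km × 3200/480 = 9.2 km.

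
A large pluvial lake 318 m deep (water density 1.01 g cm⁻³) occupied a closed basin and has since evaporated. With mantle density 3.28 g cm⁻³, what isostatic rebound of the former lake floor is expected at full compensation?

u = d ρ_w/ρ_m = 318 m × 1.01/3.28 = 97.9 m.

97.9 m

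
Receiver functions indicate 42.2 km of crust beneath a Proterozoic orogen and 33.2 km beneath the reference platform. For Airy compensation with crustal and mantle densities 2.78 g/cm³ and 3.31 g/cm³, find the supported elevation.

1.44 km

Excess crust Δ = 42.2 km − 33.2 km = 9 km, split between elevation h and root r with h + r = Δ.
Airy balance ρ_c h = (ρ_m − ρ_c) r gives r = h ρ_c/(ρ_m − ρ_c), so h (1 + ρ_c/(ρ_m − ρ_c)) = Δ, i.e. h = Δ (ρ_m − ρ_c)/ρ_m.
h = 9 km × 0.53/3.31 = 1.44 km.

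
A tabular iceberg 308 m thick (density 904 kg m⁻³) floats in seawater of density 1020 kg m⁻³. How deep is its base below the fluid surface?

Draft d = t ρ_obj/ρ_fluid = 308 m × 904/1020 = 273 m.

273 m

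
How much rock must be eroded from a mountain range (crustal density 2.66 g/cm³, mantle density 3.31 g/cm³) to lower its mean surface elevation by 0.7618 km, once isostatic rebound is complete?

Net drop Δ = e − u = e − e ρ_c/ρ_m = e (ρ_m − ρ_c)/ρ_m.
e = Δ ρ_m/(ρ_m − ρ_c) = 0.7618 km × 3.31/0.65 = 3.88 km.

3.88 km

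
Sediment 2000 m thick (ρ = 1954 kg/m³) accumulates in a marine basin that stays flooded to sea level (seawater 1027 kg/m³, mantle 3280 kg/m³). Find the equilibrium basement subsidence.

823 m

Submarine loading: the sediment displaces seawater, and the subsidence is in turn flooded, so s (ρ_m − ρ_w) = t (ρ_sed − ρ_w).
s = 2000 m × (1954 − 1027) / (3280 − 1027) = 823 m.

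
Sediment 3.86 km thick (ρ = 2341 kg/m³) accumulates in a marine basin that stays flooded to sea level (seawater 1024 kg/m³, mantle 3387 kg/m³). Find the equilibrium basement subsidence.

Submarine loading: the sediment displaces seawater, and the subsidence is in turn flooded, so s (ρ_m − ρ_w) = t (ρ_sed − ρ_w).
s = 3.86 km × (2341 − 1024) / (3387 − 1024) = 2.15 km.

2.15 km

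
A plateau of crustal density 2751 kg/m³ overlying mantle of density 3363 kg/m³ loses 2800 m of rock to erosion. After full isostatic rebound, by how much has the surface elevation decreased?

Rebound u = e ρ_c/ρ_m = 2800 m × 2751/3363 = 2290 m.
Net surface drop = e − u = 2800 m − 2290 m = e (ρ_m − ρ_c)/ρ_m = 510 m.

510 m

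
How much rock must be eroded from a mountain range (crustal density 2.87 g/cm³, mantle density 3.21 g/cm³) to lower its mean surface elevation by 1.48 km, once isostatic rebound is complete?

14 km

Net drop Δ = e − u = e − e ρ_c/ρ_m = e (ρ_m − ρ_c)/ρ_m.
e = Δ ρ_m/(ρ_m − ρ_c) = 1.48 km × 3.21/0.34 = 14 km.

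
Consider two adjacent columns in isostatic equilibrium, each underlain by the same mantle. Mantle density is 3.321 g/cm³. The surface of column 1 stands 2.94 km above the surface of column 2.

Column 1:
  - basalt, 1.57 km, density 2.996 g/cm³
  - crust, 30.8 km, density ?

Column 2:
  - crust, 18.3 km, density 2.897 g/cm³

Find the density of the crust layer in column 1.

Take the compensation level at the base of the deeper column (depth z_c below the surface of column 1) and equate Σ ρ_i t_i down to z_c; mantle fills any gap and the z_c terms cancel.
Column 1: 1.57×2.996 + 30.8×ρ + (z_c − 32.37)×3.321
Column 2: 2.94×0 + 18.3×2.897 + (z_c − 2.94 − 18.3)×3.321
The z_c×3.321 term appears on both sides and cancels. Collect the known terms of each column as K = Σ(ρt)_known − 3.321 × (depth of known layers): K_1 = 4.70372 − 3.321×32.37 = −102.79705; K_2 = 53.0151 − 3.321×(2.94 + 18.3) = −17.52294.
Balance: K_1 + 30.8×ρ = K_2, so ρ = (K_2 − K_1)/30.8 = 85.2741/30.8 = 2.77 g/cm³.

2.77 g/cm³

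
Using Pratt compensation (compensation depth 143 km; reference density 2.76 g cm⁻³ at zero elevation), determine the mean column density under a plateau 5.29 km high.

2.66 g cm⁻³

Pratt balance: ρ_ref D = ρ (D + h).
ρ = ρ_ref D/(D + h) = 2.76 × 143 km/(143 km + 5.29 km) = 2.66 g cm⁻³.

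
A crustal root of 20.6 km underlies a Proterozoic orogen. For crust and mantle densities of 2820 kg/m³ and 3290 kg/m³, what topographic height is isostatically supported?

3.43 km

In Airy isostatic equilibrium: ρ_c h = (ρ_m − ρ_c) r.
h = r (ρ_m − ρ_c) / ρ_c = 20.6 km × (3290 − 2820) / 2820 = 3.43 km.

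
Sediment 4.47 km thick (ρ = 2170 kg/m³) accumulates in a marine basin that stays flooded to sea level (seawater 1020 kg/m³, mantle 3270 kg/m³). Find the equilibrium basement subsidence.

2.28 km

Submarine loading: the sediment displaces seawater, and the subsidence is in turn flooded, so s (ρ_m − ρ_w) = t (ρ_sed − ρ_w).
s = 4.47 km × (2170 − 1020) / (3270 − 1020) = 2.28 km.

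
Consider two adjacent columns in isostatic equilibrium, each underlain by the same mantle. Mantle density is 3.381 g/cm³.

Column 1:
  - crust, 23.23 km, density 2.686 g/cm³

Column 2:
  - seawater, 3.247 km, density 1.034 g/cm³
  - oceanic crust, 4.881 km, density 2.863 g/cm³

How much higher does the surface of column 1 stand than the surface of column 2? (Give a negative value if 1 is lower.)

1.77 km

For any compensation level in the mantle, the mantle terms cancel and isostasy reduces to e = (Σt_1 − Σt_2) − (Σ(ρt)_1 − Σ(ρt)_2) / ρ_m.
Σt_1 = 23.23 km; Σt_2 = 8.128 km; Σ(ρt)_1 = 62.39578; Σ(ρt)_2 = 17.331701 (in km·g/cm³).
e = (23.23 − 8.128) − (62.39578 − 17.331701) / 3.381 = 1.77 km.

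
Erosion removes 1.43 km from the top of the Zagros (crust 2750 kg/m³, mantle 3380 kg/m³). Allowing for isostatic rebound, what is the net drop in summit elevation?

Rebound u = e ρ_c/ρ_m = 1.43 km × 2750/3380 = 1.163 km.
Net surface drop = e − u = 1.43 km − 1.163 km = e (ρ_m − ρ_c)/ρ_m = 0.267 km.

0.267 km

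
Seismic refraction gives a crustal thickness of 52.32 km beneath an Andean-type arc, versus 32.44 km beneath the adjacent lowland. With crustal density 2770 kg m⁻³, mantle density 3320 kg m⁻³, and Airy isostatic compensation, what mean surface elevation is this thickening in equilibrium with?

3.29 km

Excess crust Δ = 52.32 km − 32.44 km = 19.88 km, split between elevation h and root r with h + r = Δ.
Airy balance ρ_c h = (ρ_m − ρ_c) r gives r = h ρ_c/(ρ_m − ρ_c), so h (1 + ρ_c/(ρ_m − ρ_c)) = Δ, i.e. h = Δ (ρ_m − ρ_c)/ρ_m.
h = 19.88 km × 550/3320 = 3.29 km.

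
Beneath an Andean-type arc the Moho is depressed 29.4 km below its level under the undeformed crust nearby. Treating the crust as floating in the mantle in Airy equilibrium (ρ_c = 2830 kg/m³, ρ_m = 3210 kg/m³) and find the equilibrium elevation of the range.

Equating mass per unit area of the two columns: ρ_c h = (ρ_m − ρ_c) r.
h = r (ρ_m − ρ_c) / ρ_c = 29.4 km × (3210 − 2830) / 2830 = 3.95 km.

3.95 km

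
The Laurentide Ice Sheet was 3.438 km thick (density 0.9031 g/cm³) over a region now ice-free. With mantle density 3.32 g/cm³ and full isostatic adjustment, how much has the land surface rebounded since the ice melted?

Removing the load lets mantle flow back in; uplift u satisfies ρ_ice t = ρ_m u.
u = t ρ_ice/ρ_m = 3.438 km × 0.9031/3.32 = 0.935 km.

0.935 km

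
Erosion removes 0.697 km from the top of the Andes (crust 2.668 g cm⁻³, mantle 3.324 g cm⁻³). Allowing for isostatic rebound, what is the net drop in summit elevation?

0.138 km

Rebound u = e ρ_c/ρ_m = 0.697 km × 2.668/3.324 = 0.5594 km.
Net surface drop = e − u = 0.697 km − 0.5594 km = e (ρ_m − ρ_c)/ρ_m = 0.138 km.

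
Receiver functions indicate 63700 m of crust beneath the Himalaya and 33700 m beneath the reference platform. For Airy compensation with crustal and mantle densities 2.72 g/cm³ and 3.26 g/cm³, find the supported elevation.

Excess crust Δ = 63700 m − 33700 m = 30000 m, split between elevation h and root r with h + r = Δ.
Airy balance ρ_c h = (ρ_m − ρ_c) r gives r = h ρ_c/(ρ_m − ρ_c), so h (1 + ρ_c/(ρ_m − ρ_c)) = Δ, i.e. h = Δ (ρ_m − ρ_c)/ρ_m.
h = 30000 m × 0.54/3.26 = 4970 m.

4970 m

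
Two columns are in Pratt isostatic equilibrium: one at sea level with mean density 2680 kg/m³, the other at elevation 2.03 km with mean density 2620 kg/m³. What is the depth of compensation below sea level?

ρ_ref D = ρ (D + h) → D (ρ_ref − ρ) = ρ h.
D = ρ h/(ρ_ref − ρ) = 2620 × 2.03 km/(2680 − 2620) = 88.6 km.

88.6 km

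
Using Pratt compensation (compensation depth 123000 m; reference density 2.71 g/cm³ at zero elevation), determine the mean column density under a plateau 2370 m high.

2.66 g/cm³

Pratt balance: ρ_ref D = ρ (D + h).
ρ = ρ_ref D/(D + h) = 2.71 × 123000 m/(123000 m + 2370 m) = 2.66 g/cm³.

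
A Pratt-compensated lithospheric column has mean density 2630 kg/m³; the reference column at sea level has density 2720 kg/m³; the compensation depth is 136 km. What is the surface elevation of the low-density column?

ρ_ref D = ρ (D + h) → h = D (ρ_ref − ρ)/ρ.
h = 136 km × (2720 − 2630)/2630 = 4.65 km.

4.65 km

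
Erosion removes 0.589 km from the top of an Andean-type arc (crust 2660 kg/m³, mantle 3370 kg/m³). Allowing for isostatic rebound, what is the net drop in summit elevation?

Rebound u = e ρ_c/ρ_m = 0.589 km × 2660/3370 = 0.4649 km.
Net surface drop = e − u = 0.589 km − 0.4649 km = e (ρ_m − ρ_c)/ρ_m = 0.124 km.

0.124 km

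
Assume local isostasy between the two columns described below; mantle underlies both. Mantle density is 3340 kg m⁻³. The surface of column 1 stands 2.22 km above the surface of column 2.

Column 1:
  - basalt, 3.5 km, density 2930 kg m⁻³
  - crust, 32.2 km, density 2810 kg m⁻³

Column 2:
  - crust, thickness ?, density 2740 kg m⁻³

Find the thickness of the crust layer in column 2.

18.5 km

Take the compensation level at the base of the deeper column (depth z_c below the surface of column 1) and equate Σ ρ_i t_i down to z_c; mantle fills any gap and the z_c terms cancel.
Column 1: 3.5×2930 + 32.2×2810 + (z_c − 35.7)×3340
Column 2: 2.22×0 + x×2740 + (z_c − 2.22 − 0 − x)×3340
The z_c×3340 term appears on both sides and cancels. Collect the known terms of each column as K = Σ(ρt)_known − 3340 × (depth of known layers): K_1 = 100737 − 3340×35.7 = −18501; K_2 = 0 − 3340×(2.22 + 0) = −7414.8.
Balance: K_1 = K_2 − x×(3340 − 2740), so x = (K_2 − K_1)/(3340 − 2740) = 11086.2/600 = 18.5 km.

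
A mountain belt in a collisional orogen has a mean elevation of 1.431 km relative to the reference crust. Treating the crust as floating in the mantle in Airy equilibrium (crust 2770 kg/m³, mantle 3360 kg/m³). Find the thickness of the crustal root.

By Archimedes' principle applied to the lithosphere: the weight of the topography is balanced by the buoyancy of the root, ρ_c h = (ρ_m − ρ_c) r.
r = h · ρ_c / (ρ_m − ρ_c) = 1.431 km × 2770 / (3360 − 2770) = 6.72 km.

6.72 km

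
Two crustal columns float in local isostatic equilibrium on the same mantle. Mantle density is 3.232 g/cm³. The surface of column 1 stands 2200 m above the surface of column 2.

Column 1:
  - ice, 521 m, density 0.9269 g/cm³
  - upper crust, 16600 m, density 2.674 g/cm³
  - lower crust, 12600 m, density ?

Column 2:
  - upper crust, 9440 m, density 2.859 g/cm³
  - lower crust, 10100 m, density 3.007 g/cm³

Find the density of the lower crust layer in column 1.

Take the compensation level at the base of the deeper column (depth z_c below the surface of column 1) and equate Σ ρ_i t_i down to z_c; mantle fills any gap and the z_c terms cancel.
Column 1: 521×0.9269 + 16600×2.674 + 12600×ρ + (z_c − 29721)×3.232
Column 2: 2200×0 + 9440×2.859 + 10100×3.007 + (z_c − 2200 − 19540)×3.232
The z_c×3.232 term appears on both sides and cancels. Collect the known terms of each column as K = Σ(ρt)_known − 3.232 × (depth of known layers): K_1 = 44871.3149 − 3.232×29721 = −51186.9571; K_2 = 57359.66 − 3.232×(2200 + 19540) = −12904.02.
Balance: K_1 + 12600×ρ = K_2, so ρ = (K_2 − K_1)/12600 = 38282.9/12600 = 3.04 g/cm³.

3.04 g/cm³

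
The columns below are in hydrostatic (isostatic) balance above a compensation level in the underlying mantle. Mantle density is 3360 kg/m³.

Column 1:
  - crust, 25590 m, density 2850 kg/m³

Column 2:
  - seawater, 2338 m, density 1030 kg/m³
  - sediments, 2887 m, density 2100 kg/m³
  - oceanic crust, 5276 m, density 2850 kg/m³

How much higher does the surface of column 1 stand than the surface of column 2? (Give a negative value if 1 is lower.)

For any compensation level in the mantle, the mantle terms cancel and isostasy reduces to e = (Σt_1 − Σt_2) − (Σ(ρt)_1 − Σ(ρt)_2) / ρ_m.
Σt_1 = 25590 m; Σt_2 = 10501 m; Σ(ρt)_1 = 72931500; Σ(ρt)_2 = 23507440 (in m·kg/m³).
e = (25590 − 10501) − (72931500 − 23507440) / 3360 = 379 m.

379 m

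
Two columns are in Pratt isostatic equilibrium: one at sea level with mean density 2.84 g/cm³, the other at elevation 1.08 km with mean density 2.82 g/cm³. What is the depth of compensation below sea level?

ρ_ref D = ρ (D + h) → D (ρ_ref − ρ) = ρ h.
D = ρ h/(ρ_ref − ρ) = 2.82 × 1.08 km/(2.84 − 2.82) = 152 km.

152 km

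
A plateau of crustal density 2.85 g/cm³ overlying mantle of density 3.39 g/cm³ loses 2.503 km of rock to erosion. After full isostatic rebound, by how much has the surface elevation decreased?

0.399 km

Rebound u = e ρ_c/ρ_m = 2.503 km × 2.85/3.39 = 2.104 km.
Net surface drop = e − u = 2.503 km − 2.104 km = e (ρ_m − ρ_c)/ρ_m = 0.399 km.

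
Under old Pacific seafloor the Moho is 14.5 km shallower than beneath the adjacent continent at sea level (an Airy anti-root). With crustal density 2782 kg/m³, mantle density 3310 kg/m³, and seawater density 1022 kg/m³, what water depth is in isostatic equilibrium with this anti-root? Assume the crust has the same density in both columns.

Replacing a thickness d of crust by seawater at the top must be balanced by replacing crust with mantle at the base: d (ρ_c − ρ_w) = a (ρ_m − ρ_c).
d = a (ρ_m − ρ_c)/(ρ_c − ρ_w) = 14.5 km × 528/1760 = 4.35 km.

4.35 km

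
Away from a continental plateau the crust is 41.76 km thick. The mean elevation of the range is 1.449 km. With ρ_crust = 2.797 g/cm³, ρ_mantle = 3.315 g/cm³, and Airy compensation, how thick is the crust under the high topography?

51 km

Root depth r = h ρ_c / (ρ_m − ρ_c) = 1.449 km × 2.797 / 0.518 = 7.824 km.
Total thickness = T + h + r = 41.76 km + 1.449 km + 7.824 km = 51 km.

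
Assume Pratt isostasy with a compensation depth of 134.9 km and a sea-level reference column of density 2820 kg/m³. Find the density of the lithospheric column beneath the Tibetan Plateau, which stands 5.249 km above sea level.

Pratt balance: ρ_ref D = ρ (D + h).
ρ = ρ_ref D/(D + h) = 2820 × 134.9 km/(134.9 km + 5.249 km) = 2710 kg/m³.

2710 kg/m³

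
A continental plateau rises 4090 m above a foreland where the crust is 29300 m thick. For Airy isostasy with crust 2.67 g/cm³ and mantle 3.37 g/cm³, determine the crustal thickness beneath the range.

Root depth r = h ρ_c / (ρ_m − ρ_c) = 4090 m × 2.67 / 0.7 = 15600 m.
Total thickness = T + h + r = 29300 m + 4090 m + 15600 m = 49000 m.

49000 m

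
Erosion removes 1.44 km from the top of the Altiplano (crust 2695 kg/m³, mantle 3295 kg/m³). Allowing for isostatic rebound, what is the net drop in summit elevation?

Rebound u = e ρ_c/ρ_m = 1.44 km × 2695/3295 = 1.178 km.
Net surface drop = e − u = 1.44 km − 1.178 km = e (ρ_m − ρ_c)/ρ_m = 0.262 km.

0.262 km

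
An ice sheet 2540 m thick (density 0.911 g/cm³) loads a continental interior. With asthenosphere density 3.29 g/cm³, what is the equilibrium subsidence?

703 m

For local isostatic compensation: the ice load ρ_ice t is balanced by mantle displaced below, ρ_m s.
s = t ρ_ice / ρ_m = 2540 m × 0.911/3.29 = 703 m.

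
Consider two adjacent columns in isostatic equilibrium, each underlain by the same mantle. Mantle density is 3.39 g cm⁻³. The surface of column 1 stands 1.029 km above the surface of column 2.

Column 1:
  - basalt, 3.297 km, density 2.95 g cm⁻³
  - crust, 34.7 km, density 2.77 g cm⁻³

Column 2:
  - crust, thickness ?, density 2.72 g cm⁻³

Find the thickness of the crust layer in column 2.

Take the compensation level at the base of the deeper column (depth z_c below the surface of column 1) and equate Σ ρ_i t_i down to z_c; mantle fills any gap and the z_c terms cancel.
Column 1: 3.297×2.95 + 34.7×2.77 + (z_c − 37.997)×3.39
Column 2: 1.029×0 + x×2.72 + (z_c − 1.029 − 0 − x)×3.39
The z_c×3.39 term appears on both sides and cancels. Collect the known terms of each column as K = Σ(ρt)_known − 3.39 × (depth of known layers): K_1 = 105.84515 − 3.39×37.997 = −22.96468; K_2 = 0 − 3.39×(1.029 + 0) = −3.48831.
Balance: K_1 = K_2 − x×(3.39 − 2.72), so x = (K_2 − K_1)/(3.39 − 2.72) = 19.4764/0.67 = 29.1 km.

29.1 km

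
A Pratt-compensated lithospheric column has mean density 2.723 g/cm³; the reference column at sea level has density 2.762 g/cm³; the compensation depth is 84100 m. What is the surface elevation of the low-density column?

ρ_ref D = ρ (D + h) → h = D (ρ_ref − ρ)/ρ.
h = 84100 m × (2.762 − 2.723)/2.723 = 1200 m.

1200 m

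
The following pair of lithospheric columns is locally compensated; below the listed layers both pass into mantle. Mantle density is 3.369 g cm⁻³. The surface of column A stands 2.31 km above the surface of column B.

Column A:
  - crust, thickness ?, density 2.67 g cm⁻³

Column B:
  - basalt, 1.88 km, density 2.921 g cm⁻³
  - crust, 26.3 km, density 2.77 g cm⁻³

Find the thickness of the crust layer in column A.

34.9 km

Take the compensation level at the base of the deeper column (depth z_c below the surface of column A) and equate Σ ρ_i t_i down to z_c; mantle fills any gap and the z_c terms cancel.
Column A: x×2.67 + (z_c − 0 − x)×3.369
Column B: 2.31×0 + 1.88×2.921 + 26.3×2.77 + (z_c − 2.31 − 28.18)×3.369
The z_c×3.369 term appears on both sides and cancels. Collect the known terms of each column as K = Σ(ρt)_known − 3.369 × (depth of known layers): K_A = 0 − 3.369×0 = 0; K_B = 78.34248 − 3.369×(2.31 + 28.18) = −24.37833.
Balance: K_A − x×(3.369 − 2.67) = K_B, so x = (K_A − K_B)/(3.369 − 2.67) = 24.3783/0.699 = 34.9 km.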